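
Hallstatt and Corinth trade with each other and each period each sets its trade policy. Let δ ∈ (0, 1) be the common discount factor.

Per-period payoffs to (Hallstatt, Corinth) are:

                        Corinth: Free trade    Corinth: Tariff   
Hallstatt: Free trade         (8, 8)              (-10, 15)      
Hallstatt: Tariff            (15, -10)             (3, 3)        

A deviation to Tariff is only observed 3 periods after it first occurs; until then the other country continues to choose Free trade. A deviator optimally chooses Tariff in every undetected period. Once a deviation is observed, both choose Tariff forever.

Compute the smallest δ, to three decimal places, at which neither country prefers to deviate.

Deviating for the 3 undetected periods gains 15−8 = 7 per period over cooperation, then loses 8−3 = 5 per period forever once punishment starts.
Gain: 7(1 + δ + … + δ^2); loss: 5·δ^3/(1−δ).
No profitable deviation ⇔ 7(1−δ^3) ≤ 5·δ^3, i.e. δ^3 ≥ 7/(7+5) = 7/12.
Hence δ ≥ (7/12)^(1/3) ≈ 0.836.

0.836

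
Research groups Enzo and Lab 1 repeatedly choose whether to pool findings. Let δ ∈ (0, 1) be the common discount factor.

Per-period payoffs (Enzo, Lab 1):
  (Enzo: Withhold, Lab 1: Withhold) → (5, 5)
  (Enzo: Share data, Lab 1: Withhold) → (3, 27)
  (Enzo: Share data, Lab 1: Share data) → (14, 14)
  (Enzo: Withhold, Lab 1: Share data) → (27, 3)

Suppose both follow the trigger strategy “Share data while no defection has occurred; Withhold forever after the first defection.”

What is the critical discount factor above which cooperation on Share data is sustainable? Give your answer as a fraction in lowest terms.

13/22

Cooperation forever yields 14 each period: 14/(1−δ).
Deviating yields 27 once, then 5 forever: 27 + 5δ/(1−δ).
No profitable deviation requires 14/(1−δ) ≥ 27 + 5δ/(1−δ).
Multiplying by (1−δ): 14 ≥ 27(1−δ) + 5δ = 27 − 22δ.
So 22δ ≥ 13, i.e. δ ≥ 13/22.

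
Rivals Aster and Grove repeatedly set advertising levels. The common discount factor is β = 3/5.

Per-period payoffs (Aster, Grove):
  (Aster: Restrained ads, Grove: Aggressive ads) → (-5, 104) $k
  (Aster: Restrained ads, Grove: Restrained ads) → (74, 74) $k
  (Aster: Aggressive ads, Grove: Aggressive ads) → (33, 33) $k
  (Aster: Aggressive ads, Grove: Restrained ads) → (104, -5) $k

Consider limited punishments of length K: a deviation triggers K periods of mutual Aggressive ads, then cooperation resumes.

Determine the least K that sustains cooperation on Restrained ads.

2

IC: β(1−β^K)/(1−β) ≥ (104−74)/(74−33) = 30/41.
With β = 3/5: need 1 − β^K ≥ 30/41·(1−3/5)/(3/5), i.e. β^K ≤ 0.5122.
Since (3/5)^1 = 0.6000 and (3/5)^2 = 0.3600, the smallest such K is 2.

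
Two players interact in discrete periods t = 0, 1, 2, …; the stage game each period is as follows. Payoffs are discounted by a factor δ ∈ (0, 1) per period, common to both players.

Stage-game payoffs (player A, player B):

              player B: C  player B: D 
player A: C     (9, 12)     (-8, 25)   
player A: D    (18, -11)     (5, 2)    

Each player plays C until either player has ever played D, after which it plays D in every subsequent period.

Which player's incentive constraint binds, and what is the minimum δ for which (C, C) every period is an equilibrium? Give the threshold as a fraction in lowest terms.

player A: cooperation gives 9 each period; deviation gives 18 once then 5 forever.
  9/(1−δ) ≥ 18 + 5δ/(1−δ) ⇒ δ ≥ 9/13.
player B: cooperation gives 12 each period; deviation gives 25 once then 2 forever.
  δ ≥ 13/23.
Both must hold, so the binding constraint is player A's: δ ≥ 9/13.

player A; δ ≥ 9/13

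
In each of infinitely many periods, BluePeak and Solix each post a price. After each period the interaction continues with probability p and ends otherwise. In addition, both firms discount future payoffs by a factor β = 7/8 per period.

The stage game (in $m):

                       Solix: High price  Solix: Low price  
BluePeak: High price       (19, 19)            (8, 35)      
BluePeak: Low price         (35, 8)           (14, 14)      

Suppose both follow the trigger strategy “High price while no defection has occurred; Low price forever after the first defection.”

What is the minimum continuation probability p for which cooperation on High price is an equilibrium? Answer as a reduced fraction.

With continuation probability p and discount β, the effective per-period discount factor is βp.
Grim-trigger IC: βp ≥ (35−19)/(35−14) = 16/21.
So p ≥ (16/21)/(7/8) = 128/147.

128/147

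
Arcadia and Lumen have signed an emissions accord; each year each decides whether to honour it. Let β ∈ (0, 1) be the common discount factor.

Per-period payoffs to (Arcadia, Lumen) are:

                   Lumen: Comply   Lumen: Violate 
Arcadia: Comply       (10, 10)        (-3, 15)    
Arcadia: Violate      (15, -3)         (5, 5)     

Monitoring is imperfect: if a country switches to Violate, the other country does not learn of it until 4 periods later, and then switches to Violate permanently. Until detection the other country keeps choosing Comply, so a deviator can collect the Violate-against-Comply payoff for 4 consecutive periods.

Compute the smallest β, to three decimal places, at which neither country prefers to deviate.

0.841

A deviator earns 15 for 4 periods, then 5 forever; cooperating earns 10 forever. Multiplying the IC by (1−β):
10 ≥ 15(1−β^4) + 5β^4, so 10·β^4 ≥ 5 and β^4 ≥ 1/2.
β ≥ (1/2)^(1/4) ≈ 0.841.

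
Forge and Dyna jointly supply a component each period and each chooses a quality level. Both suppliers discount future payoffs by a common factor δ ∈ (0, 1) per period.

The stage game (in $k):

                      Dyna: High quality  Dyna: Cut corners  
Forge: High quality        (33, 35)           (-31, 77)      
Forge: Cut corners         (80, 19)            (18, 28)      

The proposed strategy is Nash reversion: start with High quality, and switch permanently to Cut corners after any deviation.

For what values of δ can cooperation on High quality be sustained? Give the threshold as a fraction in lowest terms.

For Forge: deviation gain 80−33 = 47, per-period punishment loss 33−18 = 15. IC gives δ ≥ 47/62.
For Dyna: gain 42, loss 7 per period, so δ ≥ 42/49 = 6/7.
The tighter constraint is Dyna's, so cooperation needs δ ≥ 6/7.

6/7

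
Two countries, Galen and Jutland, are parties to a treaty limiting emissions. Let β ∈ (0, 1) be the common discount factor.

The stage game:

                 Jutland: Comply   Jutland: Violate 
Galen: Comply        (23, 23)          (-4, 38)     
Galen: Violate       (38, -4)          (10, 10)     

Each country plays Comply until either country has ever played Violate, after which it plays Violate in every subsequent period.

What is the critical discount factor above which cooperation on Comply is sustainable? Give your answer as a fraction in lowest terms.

15/28

Under grim trigger the critical discount factor is (T−C)/(T−P) with T = 38, C = 23, P = 10.
β* = (38−23)/(38−10) = 15/28.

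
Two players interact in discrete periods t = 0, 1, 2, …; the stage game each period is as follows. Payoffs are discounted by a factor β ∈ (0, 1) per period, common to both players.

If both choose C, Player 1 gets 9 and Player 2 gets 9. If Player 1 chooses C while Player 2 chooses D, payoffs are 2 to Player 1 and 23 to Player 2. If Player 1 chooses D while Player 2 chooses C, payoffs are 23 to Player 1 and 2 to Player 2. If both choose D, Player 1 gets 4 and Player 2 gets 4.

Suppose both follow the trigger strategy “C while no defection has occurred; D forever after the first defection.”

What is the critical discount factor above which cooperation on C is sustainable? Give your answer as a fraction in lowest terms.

14/19

Under grim trigger the critical discount factor is (T−C)/(T−P) with T = 23, C = 9, P = 4.
β* = (23−9)/(23−4) = 14/19.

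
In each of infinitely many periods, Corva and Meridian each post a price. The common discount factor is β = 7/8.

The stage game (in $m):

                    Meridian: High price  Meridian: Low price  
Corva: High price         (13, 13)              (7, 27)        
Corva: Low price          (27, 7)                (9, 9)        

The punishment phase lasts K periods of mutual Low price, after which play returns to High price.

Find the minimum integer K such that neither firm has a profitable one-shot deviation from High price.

IC: β(1−β^K)/(1−β) ≥ (27−13)/(13−9) = 7/2.
With β = 7/8: need 1 − β^K ≥ 7/2·(1−7/8)/(7/8), i.e. β^K ≤ 0.5000.
Since (7/8)^5 = 0.5129 and (7/8)^6 = 0.4488, the smallest such K is 6.

6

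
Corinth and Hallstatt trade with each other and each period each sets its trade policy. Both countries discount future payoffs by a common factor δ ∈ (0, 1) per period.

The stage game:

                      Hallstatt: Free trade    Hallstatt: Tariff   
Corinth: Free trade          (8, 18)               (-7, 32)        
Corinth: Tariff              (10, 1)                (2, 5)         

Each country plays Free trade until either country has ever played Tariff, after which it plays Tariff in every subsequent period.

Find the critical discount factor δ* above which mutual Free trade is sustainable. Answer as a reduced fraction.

Corinth: cooperation gives 8 each period; deviation gives 10 once then 2 forever.
  8/(1−δ) ≥ 10 + 2δ/(1−δ) ⇒ δ ≥ 2/8 = 1/4.
Hallstatt: cooperation gives 18 each period; deviation gives 32 once then 5 forever.
  δ ≥ 14/27.
Both must hold, so the binding constraint is Hallstatt's: δ ≥ 14/27.

14/27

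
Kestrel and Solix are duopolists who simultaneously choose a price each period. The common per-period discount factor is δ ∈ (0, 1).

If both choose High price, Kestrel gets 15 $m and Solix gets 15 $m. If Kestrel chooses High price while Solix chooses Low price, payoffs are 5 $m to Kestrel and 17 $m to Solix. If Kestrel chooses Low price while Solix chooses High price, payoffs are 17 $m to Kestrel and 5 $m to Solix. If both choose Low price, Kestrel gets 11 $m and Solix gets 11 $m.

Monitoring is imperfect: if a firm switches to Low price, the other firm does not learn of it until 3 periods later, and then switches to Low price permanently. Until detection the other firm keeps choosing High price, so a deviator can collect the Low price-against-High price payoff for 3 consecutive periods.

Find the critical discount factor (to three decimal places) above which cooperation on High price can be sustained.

0.693

The best deviation is to choose Low price for all 3 undetected periods, earning 17 each, then 11 forever once detected.
Deviation value: 17(1−δ^3)/(1−δ) + 11δ^3/(1−δ); cooperation value: 15/(1−δ).
IC: 15 ≥ 17(1−δ^3) + 11δ^3 = 17 − 6δ^3.
So δ^3 ≥ 2/6 = 1/3, giving δ ≥ (1/3)^(1/3) ≈ 0.693.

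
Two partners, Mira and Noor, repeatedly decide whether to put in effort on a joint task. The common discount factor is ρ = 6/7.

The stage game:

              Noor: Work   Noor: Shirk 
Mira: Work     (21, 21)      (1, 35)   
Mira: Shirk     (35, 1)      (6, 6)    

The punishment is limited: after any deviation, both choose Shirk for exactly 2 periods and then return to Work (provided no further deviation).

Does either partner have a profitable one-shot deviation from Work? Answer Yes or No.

No

Comparing payoff streams over the 3 periods until play realigns: cooperate → 21(1+ρ+…+ρ^2); deviate → 35 + 6(ρ+…+ρ^2).
Cooperation is sustained iff (21−6)(ρ+…+ρ^2) ≥ 35−21.
ρ+…+ρ^2 = 6/7·(1−(6/7)^2)/(1−6/7) = 1.5918, and (35−21)/(21−6) = 0.9333.
1.5918 ≥ 0.9333, so cooperation is sustainable.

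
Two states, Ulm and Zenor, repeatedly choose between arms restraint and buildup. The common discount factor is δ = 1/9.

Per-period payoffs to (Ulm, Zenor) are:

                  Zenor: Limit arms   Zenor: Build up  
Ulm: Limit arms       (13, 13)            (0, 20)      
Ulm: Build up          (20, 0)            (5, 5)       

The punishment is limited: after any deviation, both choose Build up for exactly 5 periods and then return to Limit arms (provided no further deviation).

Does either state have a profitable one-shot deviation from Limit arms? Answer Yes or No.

Yes

Comparing payoff streams over the 6 periods until play realigns: cooperate → 13(1+δ+…+δ^5); deviate → 20 + 5(δ+…+δ^5).
Cooperation is sustained iff (13−5)(δ+…+δ^5) ≥ 20−13.
δ+…+δ^5 = 1/9·(1−(1/9)^5)/(1−1/9) = 0.1250, and (20−13)/(13−5) = 0.8750.
0.1250 < 0.8750, so cooperation is not sustainable.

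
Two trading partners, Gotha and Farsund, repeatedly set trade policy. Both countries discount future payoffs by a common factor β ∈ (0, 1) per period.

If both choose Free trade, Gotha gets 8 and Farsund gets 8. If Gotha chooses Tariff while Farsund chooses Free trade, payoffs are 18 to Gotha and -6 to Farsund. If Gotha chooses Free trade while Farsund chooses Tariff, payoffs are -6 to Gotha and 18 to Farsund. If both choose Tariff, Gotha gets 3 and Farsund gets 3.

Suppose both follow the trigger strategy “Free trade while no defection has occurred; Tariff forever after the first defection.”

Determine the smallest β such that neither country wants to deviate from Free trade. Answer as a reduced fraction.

2/3

One-period gain from deviating is 18 − 8 = 10. The loss is 8 − 3 = 5 in every subsequent period, with present value 5·β/(1−β).
Deviation is unprofitable when 5·β/(1−β) ≥ 10, i.e. β/(1−β) ≥ 2.
Equivalently β ≥ 10/(10+5) = 2/3.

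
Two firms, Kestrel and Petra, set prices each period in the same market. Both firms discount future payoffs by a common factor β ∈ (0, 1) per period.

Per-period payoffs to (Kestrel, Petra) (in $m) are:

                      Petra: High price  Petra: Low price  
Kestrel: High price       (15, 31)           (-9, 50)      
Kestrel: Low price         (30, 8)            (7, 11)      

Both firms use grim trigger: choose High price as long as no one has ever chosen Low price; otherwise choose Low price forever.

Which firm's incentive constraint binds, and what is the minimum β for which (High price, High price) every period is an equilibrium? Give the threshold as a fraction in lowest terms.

For Kestrel: deviation gain 30−15 = 15, per-period punishment loss 15−7 = 8. IC gives β ≥ 15/23.
For Petra: gain 19, loss 20 per period, so β ≥ 19/39.
The tighter constraint is Kestrel's, so cooperation needs β ≥ 15/23.

Kestrel; β ≥ 15/23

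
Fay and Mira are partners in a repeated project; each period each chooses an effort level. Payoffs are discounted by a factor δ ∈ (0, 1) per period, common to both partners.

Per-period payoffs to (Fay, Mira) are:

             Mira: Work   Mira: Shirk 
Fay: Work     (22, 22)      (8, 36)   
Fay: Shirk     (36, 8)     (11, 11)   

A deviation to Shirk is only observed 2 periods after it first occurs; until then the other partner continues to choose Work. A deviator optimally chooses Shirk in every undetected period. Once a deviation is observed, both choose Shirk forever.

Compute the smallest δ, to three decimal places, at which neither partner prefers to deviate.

Deviating for the 2 undetected periods gains 36−22 = 14 per period over cooperation, then loses 22−11 = 11 per period forever once punishment starts.
Gain: 14(1 + δ + … + δ^1); loss: 11·δ^2/(1−δ).
No profitable deviation ⇔ 14(1−δ^2) ≤ 11·δ^2, i.e. δ^2 ≥ 14/(14+11) = 14/25.
Hence δ ≥ (14/25)^(1/2) ≈ 0.748.

0.748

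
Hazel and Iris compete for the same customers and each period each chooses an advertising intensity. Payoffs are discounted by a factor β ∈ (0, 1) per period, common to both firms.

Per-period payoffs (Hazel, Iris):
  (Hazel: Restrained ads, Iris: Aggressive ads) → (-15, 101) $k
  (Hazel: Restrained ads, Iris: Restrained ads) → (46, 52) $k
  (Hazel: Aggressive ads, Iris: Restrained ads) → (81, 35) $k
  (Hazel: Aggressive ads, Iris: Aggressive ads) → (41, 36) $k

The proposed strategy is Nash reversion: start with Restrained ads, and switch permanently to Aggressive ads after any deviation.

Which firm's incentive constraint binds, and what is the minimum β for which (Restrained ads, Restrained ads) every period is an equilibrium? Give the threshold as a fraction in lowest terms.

For Hazel: deviation gain 81−46 = 35, per-period punishment loss 46−41 = 5. IC gives β ≥ 35/40 = 7/8.
For Iris: gain 49, loss 16 per period, so β ≥ 49/65.
The tighter constraint is Hazel's, so cooperation needs β ≥ 7/8.

Hazel; β ≥ 7/8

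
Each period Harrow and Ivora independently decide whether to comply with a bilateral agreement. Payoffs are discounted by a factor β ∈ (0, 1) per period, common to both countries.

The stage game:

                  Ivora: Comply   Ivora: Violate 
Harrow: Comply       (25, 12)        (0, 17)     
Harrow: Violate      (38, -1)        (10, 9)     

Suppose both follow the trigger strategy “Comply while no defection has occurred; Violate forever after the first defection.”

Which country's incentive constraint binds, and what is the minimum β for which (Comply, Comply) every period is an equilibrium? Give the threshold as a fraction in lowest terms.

Ivora; β ≥ 5/8

For Harrow: deviation gain 38−25 = 13, per-period punishment loss 25−10 = 15. IC gives β ≥ 13/28.
For Ivora: gain 5, loss 3 per period, so β ≥ 5/8.
The tighter constraint is Ivora's, so cooperation needs β ≥ 5/8.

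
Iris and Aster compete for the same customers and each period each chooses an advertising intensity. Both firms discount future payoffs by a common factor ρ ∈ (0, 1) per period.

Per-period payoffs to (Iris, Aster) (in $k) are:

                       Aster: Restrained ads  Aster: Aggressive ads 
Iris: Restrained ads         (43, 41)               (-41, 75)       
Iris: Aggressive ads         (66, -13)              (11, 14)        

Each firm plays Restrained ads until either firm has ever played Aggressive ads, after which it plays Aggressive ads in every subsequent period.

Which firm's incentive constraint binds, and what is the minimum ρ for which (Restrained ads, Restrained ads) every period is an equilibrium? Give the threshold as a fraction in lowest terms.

Iris: cooperation gives 43 each period; deviation gives 66 once then 11 forever.
  43/(1−ρ) ≥ 66 + 11ρ/(1−ρ) ⇒ ρ ≥ 23/55.
Aster: cooperation gives 41 each period; deviation gives 75 once then 14 forever.
  ρ ≥ 34/61.
Both must hold, so the binding constraint is Aster's: ρ ≥ 34/61.

Aster; ρ ≥ 34/61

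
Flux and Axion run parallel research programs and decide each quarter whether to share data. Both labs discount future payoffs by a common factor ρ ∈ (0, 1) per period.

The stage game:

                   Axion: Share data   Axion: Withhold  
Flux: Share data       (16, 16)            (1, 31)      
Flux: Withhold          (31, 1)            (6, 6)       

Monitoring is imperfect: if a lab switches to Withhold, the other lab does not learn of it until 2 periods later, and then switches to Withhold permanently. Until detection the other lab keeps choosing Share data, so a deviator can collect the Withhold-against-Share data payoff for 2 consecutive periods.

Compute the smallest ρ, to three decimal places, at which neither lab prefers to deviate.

0.775

The best deviation is to choose Withhold for all 2 undetected periods, earning 31 each, then 6 forever once detected.
Deviation value: 31(1−ρ^2)/(1−ρ) + 6ρ^2/(1−ρ); cooperation value: 16/(1−ρ).
IC: 16 ≥ 31(1−ρ^2) + 6ρ^2 = 31 − 25ρ^2.
So ρ^2 ≥ 15/25 = 3/5, giving ρ ≥ (3/5)^(1/2) ≈ 0.775.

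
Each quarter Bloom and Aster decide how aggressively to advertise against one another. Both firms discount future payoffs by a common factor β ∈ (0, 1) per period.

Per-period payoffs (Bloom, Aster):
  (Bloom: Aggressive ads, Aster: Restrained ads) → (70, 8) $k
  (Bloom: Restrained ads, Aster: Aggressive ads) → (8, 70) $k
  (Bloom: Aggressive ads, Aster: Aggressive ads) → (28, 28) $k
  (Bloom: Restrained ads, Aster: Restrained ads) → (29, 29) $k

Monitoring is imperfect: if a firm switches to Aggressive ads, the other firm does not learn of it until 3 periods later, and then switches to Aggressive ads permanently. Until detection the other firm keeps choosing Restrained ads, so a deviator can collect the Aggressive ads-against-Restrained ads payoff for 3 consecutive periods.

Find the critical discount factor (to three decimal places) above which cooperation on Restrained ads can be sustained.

0.992

A deviator earns 70 for 3 periods, then 28 forever; cooperating earns 29 forever. Multiplying the IC by (1−β):
29 ≥ 70(1−β^3) + 28β^3, so 42·β^3 ≥ 41 and β^3 ≥ 41/42.
β ≥ (41/42)^(1/3) ≈ 0.992.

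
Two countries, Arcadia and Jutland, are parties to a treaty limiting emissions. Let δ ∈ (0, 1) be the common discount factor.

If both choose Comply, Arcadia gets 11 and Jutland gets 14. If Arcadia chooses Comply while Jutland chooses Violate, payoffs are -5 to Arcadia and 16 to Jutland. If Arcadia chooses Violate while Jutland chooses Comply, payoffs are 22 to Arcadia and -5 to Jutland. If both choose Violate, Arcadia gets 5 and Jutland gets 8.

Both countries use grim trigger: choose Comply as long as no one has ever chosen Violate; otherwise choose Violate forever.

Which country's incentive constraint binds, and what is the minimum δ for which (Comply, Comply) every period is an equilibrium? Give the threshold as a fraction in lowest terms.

Arcadia's threshold: (22−11)/(22−5) = 11/17.
Jutland's threshold: (16−14)/(16−8) = 1/4.
11/17 > 1/4, so Arcadia binds and δ* = 11/17.

Arcadia; δ ≥ 11/17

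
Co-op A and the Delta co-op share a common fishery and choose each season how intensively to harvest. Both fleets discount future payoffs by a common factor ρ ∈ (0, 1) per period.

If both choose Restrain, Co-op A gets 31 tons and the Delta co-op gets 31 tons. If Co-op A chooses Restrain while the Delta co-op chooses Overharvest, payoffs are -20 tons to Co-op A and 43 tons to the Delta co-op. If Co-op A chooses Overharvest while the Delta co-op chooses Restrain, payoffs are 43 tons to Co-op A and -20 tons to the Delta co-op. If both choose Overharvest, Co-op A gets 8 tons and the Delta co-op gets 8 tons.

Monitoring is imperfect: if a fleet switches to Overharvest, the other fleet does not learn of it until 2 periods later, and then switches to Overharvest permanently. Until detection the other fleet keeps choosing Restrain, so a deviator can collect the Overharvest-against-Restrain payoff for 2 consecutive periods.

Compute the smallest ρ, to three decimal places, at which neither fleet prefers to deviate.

0.586

Deviating for the 2 undetected periods gains 43−31 = 12 per period over cooperation, then loses 31−8 = 23 per period forever once punishment starts.
Gain: 12(1 + ρ + … + ρ^1); loss: 23·ρ^2/(1−ρ).
No profitable deviation ⇔ 12(1−ρ^2) ≤ 23·ρ^2, i.e. ρ^2 ≥ 12/(12+23) = 12/35.
Hence ρ ≥ (12/35)^(1/2) ≈ 0.586.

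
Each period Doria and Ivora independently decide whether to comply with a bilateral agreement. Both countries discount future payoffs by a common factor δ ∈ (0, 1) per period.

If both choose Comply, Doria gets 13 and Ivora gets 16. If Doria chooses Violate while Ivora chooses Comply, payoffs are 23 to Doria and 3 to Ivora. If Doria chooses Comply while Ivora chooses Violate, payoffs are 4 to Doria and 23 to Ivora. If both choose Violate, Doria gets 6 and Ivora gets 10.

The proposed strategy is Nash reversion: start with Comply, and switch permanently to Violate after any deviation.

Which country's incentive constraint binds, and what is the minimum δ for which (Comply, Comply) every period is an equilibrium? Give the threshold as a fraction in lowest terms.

Doria; δ ≥ 10/17

For Doria: deviation gain 23−13 = 10, per-period punishment loss 13−6 = 7. IC gives δ ≥ 10/17.
For Ivora: gain 7, loss 6 per period, so δ ≥ 7/13.
The tighter constraint is Doria's, so cooperation needs δ ≥ 10/17.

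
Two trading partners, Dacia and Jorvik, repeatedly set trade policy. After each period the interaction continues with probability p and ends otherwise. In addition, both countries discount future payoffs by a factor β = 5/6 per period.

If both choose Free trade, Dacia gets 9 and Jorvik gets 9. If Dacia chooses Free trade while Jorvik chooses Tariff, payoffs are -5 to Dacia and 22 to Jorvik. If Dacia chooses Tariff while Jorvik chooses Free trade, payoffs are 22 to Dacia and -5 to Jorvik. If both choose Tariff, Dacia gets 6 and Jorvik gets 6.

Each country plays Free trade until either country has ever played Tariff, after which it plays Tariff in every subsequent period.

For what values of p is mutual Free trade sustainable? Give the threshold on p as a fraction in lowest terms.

Expected continuation weight on next period's payoff is β·p = 5/6·p, which plays the role of the discount factor.
Cooperation requires 5/6·p ≥ (22−9)/(22−6) = 13/16, hence p ≥ 39/40.

39/40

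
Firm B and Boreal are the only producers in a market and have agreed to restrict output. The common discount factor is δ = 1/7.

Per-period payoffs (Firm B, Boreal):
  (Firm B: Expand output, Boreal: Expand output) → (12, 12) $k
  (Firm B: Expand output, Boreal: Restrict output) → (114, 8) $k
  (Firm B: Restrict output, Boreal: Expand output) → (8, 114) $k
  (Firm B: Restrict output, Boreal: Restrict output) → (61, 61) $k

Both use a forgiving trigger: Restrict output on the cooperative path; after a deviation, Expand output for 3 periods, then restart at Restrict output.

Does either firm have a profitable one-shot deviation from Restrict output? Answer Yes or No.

Yes

IC: δ+…+δ^3 ≥ (114−61)/(61−12) = 53/49.
At δ = 1/7: partial sum = 0.1662 < 1.0816. Cooperation not sustainable.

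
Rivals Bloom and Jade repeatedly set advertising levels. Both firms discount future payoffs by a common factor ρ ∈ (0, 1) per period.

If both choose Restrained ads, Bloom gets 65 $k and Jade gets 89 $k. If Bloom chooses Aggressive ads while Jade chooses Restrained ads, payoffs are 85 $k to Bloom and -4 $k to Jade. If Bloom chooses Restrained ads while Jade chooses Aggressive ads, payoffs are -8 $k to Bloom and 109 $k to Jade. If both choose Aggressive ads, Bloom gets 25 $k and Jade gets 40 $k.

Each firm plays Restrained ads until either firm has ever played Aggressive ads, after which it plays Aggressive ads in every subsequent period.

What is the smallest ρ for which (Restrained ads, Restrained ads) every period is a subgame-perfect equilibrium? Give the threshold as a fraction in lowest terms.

1/3

Bloom's threshold: (85−65)/(85−25) = 1/3.
Jade's threshold: (109−89)/(109−40) = 20/69.
1/3 > 20/69, so Bloom binds and ρ* = 1/3.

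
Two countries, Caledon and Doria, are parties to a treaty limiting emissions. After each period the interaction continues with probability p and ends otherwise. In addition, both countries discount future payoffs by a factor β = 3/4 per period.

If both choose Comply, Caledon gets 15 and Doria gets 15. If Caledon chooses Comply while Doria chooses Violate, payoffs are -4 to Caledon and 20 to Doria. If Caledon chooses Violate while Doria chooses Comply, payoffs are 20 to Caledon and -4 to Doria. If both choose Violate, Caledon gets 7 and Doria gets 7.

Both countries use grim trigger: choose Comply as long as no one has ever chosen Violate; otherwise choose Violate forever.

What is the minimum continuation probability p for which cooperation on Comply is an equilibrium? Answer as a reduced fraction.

20/39

With continuation probability p and discount β, the effective per-period discount factor is βp.
Grim-trigger IC: βp ≥ (20−15)/(20−7) = 5/13.
So p ≥ (5/13)/(3/4) = 20/39.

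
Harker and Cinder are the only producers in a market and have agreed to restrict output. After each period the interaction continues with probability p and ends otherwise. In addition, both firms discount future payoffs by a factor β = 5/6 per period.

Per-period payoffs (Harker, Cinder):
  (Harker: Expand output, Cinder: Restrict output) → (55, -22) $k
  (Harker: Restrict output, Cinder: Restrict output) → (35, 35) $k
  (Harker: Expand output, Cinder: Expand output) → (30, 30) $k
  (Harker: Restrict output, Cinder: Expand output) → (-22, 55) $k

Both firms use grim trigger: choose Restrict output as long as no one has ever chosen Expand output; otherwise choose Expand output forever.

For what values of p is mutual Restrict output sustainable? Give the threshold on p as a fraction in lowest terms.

24/25

With continuation probability p and discount β, the effective per-period discount factor is βp.
Grim-trigger IC: βp ≥ (55−35)/(55−30) = 4/5.
So p ≥ (4/5)/(5/6) = 24/25.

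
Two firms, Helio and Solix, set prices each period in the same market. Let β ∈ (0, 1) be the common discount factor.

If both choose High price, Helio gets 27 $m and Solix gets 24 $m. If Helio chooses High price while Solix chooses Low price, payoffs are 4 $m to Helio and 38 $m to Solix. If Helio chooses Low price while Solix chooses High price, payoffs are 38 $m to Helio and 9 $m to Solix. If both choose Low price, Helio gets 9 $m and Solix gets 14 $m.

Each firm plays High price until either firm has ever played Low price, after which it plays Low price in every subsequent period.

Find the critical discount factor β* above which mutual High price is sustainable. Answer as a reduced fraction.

For Helio: deviation gain 38−27 = 11, per-period punishment loss 27−9 = 18. IC gives β ≥ 11/29.
For Solix: gain 14, loss 10 per period, so β ≥ 14/24 = 7/12.
The tighter constraint is Solix's, so cooperation needs β ≥ 7/12.

7/12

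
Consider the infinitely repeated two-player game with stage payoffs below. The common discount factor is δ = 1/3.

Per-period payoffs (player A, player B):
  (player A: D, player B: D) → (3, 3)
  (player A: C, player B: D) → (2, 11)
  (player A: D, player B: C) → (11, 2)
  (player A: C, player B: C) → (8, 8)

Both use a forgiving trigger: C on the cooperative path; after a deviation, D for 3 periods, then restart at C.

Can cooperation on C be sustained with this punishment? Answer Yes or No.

IC: δ+…+δ^3 ≥ (11−8)/(8−3) = 3/5.
At δ = 1/3: partial sum = 0.4815 < 0.6000. Cooperation not sustainable.

No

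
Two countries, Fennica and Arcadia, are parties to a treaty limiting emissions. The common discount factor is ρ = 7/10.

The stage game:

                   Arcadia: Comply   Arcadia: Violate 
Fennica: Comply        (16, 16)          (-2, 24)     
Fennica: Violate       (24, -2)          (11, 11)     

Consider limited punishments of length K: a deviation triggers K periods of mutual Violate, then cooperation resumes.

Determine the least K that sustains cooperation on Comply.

4

No profitable deviation requires (16−11)(ρ+…+ρ^K) ≥ 24−16, i.e. ρ+…+ρ^K ≥ 8/5 ≈ 1.6000.
With ρ = 7/10, the partial sums are K=1: 0.7000, K=2: 1.1900, K=3: 1.5330, K=4: 1.7731.
K = 4 is the first length at which the sum reaches 1.6000.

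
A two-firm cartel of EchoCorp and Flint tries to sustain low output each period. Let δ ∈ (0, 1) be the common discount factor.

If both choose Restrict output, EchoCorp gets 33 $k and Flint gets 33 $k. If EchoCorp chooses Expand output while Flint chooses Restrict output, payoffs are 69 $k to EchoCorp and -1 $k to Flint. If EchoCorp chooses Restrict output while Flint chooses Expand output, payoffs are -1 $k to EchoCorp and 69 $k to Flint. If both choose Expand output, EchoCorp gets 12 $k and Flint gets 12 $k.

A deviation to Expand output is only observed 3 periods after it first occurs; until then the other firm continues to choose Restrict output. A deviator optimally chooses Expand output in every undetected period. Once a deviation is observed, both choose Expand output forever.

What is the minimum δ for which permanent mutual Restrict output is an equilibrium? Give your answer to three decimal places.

A deviator earns 69 for 3 periods, then 12 forever; cooperating earns 33 forever. Multiplying the IC by (1−δ):
33 ≥ 69(1−δ^3) + 12δ^3, so 57·δ^3 ≥ 36 and δ^3 ≥ 12/19.
δ ≥ (12/19)^(1/3) ≈ 0.858.

0.858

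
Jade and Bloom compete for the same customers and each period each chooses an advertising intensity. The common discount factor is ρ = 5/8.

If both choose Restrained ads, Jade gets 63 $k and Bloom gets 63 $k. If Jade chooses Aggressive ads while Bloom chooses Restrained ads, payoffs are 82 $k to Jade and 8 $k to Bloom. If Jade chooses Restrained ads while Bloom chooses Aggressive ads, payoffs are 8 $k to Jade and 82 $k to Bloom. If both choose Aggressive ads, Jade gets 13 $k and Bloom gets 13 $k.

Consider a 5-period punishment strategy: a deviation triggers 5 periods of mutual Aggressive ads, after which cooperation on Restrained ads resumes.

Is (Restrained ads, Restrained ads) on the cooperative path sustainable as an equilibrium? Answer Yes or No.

Yes

IC: ρ+…+ρ^5 ≥ (82−63)/(63−13) = 19/50.
At ρ = 5/8: partial sum = 1.5077 ≥ 0.3800. Cooperation sustainable.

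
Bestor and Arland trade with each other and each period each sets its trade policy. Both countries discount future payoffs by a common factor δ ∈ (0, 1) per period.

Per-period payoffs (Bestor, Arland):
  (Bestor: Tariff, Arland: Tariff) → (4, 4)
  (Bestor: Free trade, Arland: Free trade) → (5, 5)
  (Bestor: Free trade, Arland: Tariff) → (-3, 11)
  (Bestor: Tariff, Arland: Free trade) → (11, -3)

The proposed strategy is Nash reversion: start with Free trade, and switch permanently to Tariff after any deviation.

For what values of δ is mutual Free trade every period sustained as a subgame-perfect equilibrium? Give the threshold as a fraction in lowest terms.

6/7

Cooperation forever yields 5 each period: 5/(1−δ).
Deviating yields 11 once, then 4 forever: 11 + 4δ/(1−δ).
No profitable deviation requires 5/(1−δ) ≥ 11 + 4δ/(1−δ).
Multiplying by (1−δ): 5 ≥ 11(1−δ) + 4δ = 11 − 7δ.
So 7δ ≥ 6, i.e. δ ≥ 6/7.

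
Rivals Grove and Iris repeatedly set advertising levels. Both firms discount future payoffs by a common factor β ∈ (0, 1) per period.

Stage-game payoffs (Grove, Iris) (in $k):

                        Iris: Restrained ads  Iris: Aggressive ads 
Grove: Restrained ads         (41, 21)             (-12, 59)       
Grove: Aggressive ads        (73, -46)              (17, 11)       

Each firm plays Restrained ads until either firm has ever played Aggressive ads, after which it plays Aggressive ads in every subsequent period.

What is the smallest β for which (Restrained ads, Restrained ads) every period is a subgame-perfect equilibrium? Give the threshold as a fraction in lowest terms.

19/24

For Grove: deviation gain 73−41 = 32, per-period punishment loss 41−17 = 24. IC gives β ≥ 32/56 = 4/7.
For Iris: gain 38, loss 10 per period, so β ≥ 38/48 = 19/24.
The tighter constraint is Iris's, so cooperation needs β ≥ 19/24.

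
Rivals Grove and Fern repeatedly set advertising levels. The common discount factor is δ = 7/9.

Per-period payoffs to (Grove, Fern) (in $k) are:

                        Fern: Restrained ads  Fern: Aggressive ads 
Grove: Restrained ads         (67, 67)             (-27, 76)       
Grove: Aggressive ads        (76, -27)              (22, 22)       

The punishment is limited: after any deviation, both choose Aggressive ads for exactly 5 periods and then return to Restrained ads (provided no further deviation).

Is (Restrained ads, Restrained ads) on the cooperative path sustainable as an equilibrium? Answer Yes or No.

IC: δ+…+δ^5 ≥ (76−67)/(67−22) = 1/5.
At δ = 7/9: partial sum = 2.5038 ≥ 0.2000. Cooperation sustainable.

Yes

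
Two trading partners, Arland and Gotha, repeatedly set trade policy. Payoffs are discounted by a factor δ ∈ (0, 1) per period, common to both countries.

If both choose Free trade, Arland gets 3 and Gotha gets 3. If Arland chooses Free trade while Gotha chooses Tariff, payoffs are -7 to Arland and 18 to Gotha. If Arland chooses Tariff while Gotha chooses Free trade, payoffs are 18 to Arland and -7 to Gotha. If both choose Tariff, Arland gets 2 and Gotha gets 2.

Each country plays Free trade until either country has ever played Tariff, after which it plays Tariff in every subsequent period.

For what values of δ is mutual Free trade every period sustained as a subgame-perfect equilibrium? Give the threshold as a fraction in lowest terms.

One-period gain from deviating is 18 − 3 = 15. The loss is 3 − 2 = 1 in every subsequent period, with present value 1·δ/(1−δ).
Deviation is unprofitable when 1·δ/(1−δ) ≥ 15, i.e. δ/(1−δ) ≥ 15.
Equivalently δ ≥ 15/(15+1) = 15/16.

15/16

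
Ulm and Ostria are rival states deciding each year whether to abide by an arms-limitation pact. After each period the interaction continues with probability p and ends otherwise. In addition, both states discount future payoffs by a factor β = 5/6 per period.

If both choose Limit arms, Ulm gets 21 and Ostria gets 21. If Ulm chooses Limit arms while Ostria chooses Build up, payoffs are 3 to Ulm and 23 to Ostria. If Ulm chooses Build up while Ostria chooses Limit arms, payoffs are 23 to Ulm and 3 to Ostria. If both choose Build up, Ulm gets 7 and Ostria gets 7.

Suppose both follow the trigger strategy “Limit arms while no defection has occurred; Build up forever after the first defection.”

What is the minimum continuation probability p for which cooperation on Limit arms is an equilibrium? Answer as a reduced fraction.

Expected continuation weight on next period's payoff is β·p = 5/6·p, which plays the role of the discount factor.
Cooperation requires 5/6·p ≥ (23−21)/(23−7) = 1/8, hence p ≥ 3/20.

3/20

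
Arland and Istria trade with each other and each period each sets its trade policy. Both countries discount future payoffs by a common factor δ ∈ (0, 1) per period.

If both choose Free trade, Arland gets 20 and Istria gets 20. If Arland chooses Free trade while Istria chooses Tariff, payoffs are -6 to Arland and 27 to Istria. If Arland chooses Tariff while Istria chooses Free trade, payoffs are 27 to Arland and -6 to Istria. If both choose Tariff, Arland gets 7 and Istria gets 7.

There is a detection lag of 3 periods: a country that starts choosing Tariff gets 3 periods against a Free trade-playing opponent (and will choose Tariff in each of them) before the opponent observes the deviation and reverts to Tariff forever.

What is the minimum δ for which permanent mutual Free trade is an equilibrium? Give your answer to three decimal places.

Deviating for the 3 undetected periods gains 27−20 = 7 per period over cooperation, then loses 20−7 = 13 per period forever once punishment starts.
Gain: 7(1 + δ + … + δ^2); loss: 13·δ^3/(1−δ).
No profitable deviation ⇔ 7(1−δ^3) ≤ 13·δ^3, i.e. δ^3 ≥ 7/(7+13) = 7/20.
Hence δ ≥ (7/20)^(1/3) ≈ 0.705.

0.705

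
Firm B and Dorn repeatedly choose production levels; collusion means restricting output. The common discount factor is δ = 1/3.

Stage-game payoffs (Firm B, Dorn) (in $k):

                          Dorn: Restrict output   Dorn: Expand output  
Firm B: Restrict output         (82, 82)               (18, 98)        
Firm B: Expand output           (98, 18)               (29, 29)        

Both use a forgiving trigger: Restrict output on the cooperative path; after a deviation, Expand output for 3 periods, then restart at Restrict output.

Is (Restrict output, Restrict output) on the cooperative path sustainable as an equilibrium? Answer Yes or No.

Yes

IC: δ+…+δ^3 ≥ (98−82)/(82−29) = 16/53.
At δ = 1/3: partial sum = 0.4815 ≥ 0.3019. Cooperation sustainable.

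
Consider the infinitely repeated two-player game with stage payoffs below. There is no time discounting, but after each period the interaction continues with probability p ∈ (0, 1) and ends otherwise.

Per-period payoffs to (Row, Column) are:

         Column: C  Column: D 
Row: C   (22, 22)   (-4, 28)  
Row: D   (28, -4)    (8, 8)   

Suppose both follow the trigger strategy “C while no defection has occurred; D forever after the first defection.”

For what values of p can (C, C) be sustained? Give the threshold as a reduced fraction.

3/10

With no time discounting, the continuation probability p plays the role of the discount factor.
Grim-trigger IC: 22/(1−p) ≥ 28 + 8p/(1−p) ⇒ p ≥ (28−22)/(28−8) = 3/10.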